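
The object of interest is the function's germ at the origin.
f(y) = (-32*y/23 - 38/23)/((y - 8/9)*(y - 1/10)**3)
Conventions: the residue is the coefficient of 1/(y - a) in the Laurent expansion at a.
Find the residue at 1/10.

The residue is 2106000/357911.

At the order-3 pole 1/10 set g(y) = (y - (1/10))^3*f(y) = (-32*y/23 - 38/23)/(y - 8/9).
Order-3 pole: residue = g''(a)/2; g''(1/10) = 4212000/357911, so the residue is 2106000/357911.


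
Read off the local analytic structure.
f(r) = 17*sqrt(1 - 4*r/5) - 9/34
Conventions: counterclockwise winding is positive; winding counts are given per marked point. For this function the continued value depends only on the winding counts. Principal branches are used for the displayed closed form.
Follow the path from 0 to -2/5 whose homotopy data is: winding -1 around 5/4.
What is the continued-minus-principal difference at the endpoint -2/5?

The rational part is single-valued and drops out of the difference; each branch term changes only by its own monodromy.
(17)*sqrt(1 - r/(5/4)): winding -1 is odd, the square root flips sign, contributing -2*(17)*sqrt(1 - (-2/5)/(5/4)) = -2*(17)*sqrt(33/25) = -(34/5)*sqrt(33).
Summing the contributions at r = -2/5 gives -(34/5)*sqrt(33).

Continued minus principal equals -(34/5)*sqrt(33).


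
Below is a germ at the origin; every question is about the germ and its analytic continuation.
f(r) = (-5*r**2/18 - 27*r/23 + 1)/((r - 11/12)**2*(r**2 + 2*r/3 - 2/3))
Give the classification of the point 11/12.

The point is a pole of order 2.

The denominator factor r - 11/12 vanishes at 11/12 and appears to the power 2; the numerator there equals -18451/59616, nonzero, and no other factor vanishes.
Hence a pole whose order is the multiplicity, 2.


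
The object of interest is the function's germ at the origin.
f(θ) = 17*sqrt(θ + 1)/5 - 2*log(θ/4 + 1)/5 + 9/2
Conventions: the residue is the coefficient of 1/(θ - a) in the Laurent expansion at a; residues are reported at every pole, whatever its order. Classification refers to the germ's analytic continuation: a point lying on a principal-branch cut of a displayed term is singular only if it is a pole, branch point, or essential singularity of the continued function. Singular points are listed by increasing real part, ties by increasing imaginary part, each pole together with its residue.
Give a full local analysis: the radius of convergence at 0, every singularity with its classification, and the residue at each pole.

Branch term (-2/5)*log(1 - θ/(-4)): its argument vanishes at θ = -4, a logarithmic branch point, modulus 4.
Branch term (17/5)*sqrt(1 - θ/(-1)): its argument vanishes at θ = -1, a square-root branch point, modulus 1.
The radius of convergence is the smallest modulus among the singular points: 1.
List the singular points by increasing real part (a conjugate pair: the negative imaginary part first).

Radius of convergence at 0: 1.
At -4: a logarithmic branch point.
At -1: an algebraic (square-root) branch point.


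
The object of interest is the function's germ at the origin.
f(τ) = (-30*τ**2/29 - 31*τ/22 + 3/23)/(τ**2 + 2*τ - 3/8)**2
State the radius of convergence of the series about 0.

Denominator factor (τ**2 + 2*τ - 3/8)^2: discriminant 11/2, real irrational roots -1 + (1/4)*sqrt(22) and -1 - (1/4)*sqrt(22); poles of order 2, moduli -1 + (1/4)*sqrt(22) and 1 + (1/4)*sqrt(22).
The radius of convergence is the smallest modulus among the singular points: -1 + (1/4)*sqrt(22).

The radius of convergence is -1 + (1/4)*sqrt(22).


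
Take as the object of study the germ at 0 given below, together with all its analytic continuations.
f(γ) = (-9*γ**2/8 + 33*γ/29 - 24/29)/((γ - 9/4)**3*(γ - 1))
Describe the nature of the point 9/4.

The point is a pole of order 3.

The denominator factor γ - 9/4 vanishes at 9/4 and appears to the power 3; the numerator there equals -14709/3712, nonzero, and no other factor vanishes.
Hence a pole whose order is the multiplicity, 3.


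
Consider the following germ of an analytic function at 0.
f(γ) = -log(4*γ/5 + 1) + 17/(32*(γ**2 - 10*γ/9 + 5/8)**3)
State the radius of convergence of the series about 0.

Denominator factor (γ**2 - 10*γ/9 + 5/8)^3: discriminant -205/162, complex-conjugate roots (5/9) + ((1/36)*sqrt(410))*i and (5/9) - ((1/36)*sqrt(410))*i; poles of order 3, moduli (1/4)*sqrt(10) and (1/4)*sqrt(10).
Branch term (-1)*log(1 - γ/(-5/4)): its argument vanishes at γ = -5/4, a logarithmic branch point, modulus 5/4.
The radius of convergence is the smallest modulus among the singular points: (1/4)*sqrt(10).

The radius of convergence is (1/4)*sqrt(10).


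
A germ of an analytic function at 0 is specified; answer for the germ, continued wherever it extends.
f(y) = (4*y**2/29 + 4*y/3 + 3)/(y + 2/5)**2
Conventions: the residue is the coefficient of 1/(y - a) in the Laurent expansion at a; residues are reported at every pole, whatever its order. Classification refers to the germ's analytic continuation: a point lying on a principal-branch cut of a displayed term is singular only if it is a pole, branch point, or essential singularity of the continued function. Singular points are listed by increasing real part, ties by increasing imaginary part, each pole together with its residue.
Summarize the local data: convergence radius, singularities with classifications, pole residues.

Radius of convergence at 0: 2/5.
At -2/5: a pole of order 2; residue 532/435.

Denominator factor (y + 2/5)^2: pole of order 2 at -2/5, modulus 2/5.
The radius of convergence is the smallest modulus among the singular points: 2/5.
At the order-2 pole -2/5 set g(y) = (y - (-2/5))^2*f(y) = 4*y**2/29 + 4*y/3 + 3.
Order-2 pole: residue = g'(a); g'(-2/5) = 532/435, so the residue is 532/435.


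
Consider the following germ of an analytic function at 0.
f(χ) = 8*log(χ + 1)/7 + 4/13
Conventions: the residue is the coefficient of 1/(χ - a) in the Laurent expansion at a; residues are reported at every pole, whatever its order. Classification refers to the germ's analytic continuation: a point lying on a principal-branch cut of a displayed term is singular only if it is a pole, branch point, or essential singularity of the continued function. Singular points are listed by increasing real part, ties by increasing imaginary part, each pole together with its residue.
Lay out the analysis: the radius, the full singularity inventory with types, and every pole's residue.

Radius of convergence at 0: 1.
At -1: a logarithmic branch point.

Branch term (8/7)*log(1 - χ/(-1)): its argument vanishes at χ = -1, a logarithmic branch point, modulus 1.
The radius of convergence is the smallest modulus among the singular points: 1.


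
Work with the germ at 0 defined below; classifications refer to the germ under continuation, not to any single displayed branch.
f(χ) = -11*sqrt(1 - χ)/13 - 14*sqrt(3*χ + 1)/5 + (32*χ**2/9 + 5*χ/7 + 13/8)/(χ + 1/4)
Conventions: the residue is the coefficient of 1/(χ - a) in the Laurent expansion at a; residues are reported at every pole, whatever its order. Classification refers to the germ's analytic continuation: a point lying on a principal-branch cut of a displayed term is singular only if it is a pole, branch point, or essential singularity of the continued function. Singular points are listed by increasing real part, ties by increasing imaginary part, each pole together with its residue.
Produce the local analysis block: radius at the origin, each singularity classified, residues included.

Radius of convergence at 0: 1/4.
At -1/3: an algebraic (square-root) branch point.
At -1/4: a pole of order 1; residue 841/504.
At 1: an algebraic (square-root) branch point.

Denominator factor (χ + 1/4): pole of order 1 at -1/4, modulus 1/4.
Branch term (-14/5)*sqrt(1 - χ/(-1/3)): its argument vanishes at χ = -1/3, a square-root branch point, modulus 1/3.
Branch term (-11/13)*sqrt(1 - χ/(1)): its argument vanishes at χ = 1, a square-root branch point, modulus 1.
The radius of convergence is the smallest modulus among the singular points: 1/4.
The branch terms are analytic at -1/4 and contribute nothing to the residue; only the rational part matters.
At the order-1 pole -1/4 set g(χ) = (χ - (-1/4))*(rational part) = 32*χ**2/9 + 5*χ/7 + 13/8.
Simple pole: residue = g(a) at a = -1/4, which is 841/504.
List the singular points by increasing real part (a conjugate pair: the negative imaginary part first).


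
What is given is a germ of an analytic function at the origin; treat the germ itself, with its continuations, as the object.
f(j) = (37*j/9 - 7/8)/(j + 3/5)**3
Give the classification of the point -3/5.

The denominator factor j + 3/5 vanishes at -3/5 and appears to the power 3; the numerator there equals -401/120, nonzero, and no other factor vanishes.
Hence a pole whose order is the multiplicity, 3.

The point is a pole of order 3.


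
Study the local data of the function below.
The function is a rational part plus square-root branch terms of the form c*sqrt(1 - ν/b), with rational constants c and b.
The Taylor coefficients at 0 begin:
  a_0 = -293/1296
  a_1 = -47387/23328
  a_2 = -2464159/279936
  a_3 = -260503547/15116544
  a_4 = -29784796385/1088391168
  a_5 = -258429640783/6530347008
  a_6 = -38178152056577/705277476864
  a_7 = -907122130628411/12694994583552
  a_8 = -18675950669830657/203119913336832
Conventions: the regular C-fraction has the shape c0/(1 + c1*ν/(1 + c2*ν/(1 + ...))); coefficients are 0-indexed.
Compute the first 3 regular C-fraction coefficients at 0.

The regular C-fraction coefficients are [-293/1296, -47387/5274, 2325059777/499838076].

Taylor coefficients (read off): a_0 = -293/1296, a_1 = -47387/23328, a_2 = -2464159/279936.
c0 = a_0 = -293/1296. Peel one level at a time: if S = 1 + c*ν/S' with S'(0) = 1, then c is the ν-coefficient of S and S' = c*ν/(S - 1).
S_1 = c0/f = 1 + (-47387/5274)*ν + (2325059777/55630152)*ν^2 + ...; c1 = -47387/5274.
S_2 = c1*ν/(S_1 - 1) = 1 + (2325059777/499838076)*ν + ...; c2 = 2325059777/499838076.


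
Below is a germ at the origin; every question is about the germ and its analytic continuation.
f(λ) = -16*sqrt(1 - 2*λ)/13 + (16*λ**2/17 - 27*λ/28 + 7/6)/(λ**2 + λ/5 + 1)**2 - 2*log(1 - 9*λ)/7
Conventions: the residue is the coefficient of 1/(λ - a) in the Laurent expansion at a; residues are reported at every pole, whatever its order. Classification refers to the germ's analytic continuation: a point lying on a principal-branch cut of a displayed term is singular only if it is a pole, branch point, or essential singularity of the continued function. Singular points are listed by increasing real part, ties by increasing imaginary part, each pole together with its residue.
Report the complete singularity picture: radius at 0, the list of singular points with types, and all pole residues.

Radius of convergence at 0: 1/9.
At (-1/10) - ((3/10)*sqrt(11))*i: a pole of order 2; residue ((786925/4665276)*sqrt(11))*i.
At (-1/10) + ((3/10)*sqrt(11))*i: a pole of order 2; residue -((786925/4665276)*sqrt(11))*i.
At 1/9: a logarithmic branch point.
At 1/2: an algebraic (square-root) branch point.


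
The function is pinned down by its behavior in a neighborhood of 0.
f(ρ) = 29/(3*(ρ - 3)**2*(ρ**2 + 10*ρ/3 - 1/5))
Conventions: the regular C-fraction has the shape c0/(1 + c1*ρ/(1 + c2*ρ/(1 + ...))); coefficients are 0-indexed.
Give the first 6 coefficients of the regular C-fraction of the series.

The regular C-fraction coefficients are [-145/27, -52/3, 14/39, -163/273, 6695/27384, 56105/402936].

Taylor coefficients (expand at 0): a_0 = -145/27, a_1 = -7540/81, a_2 = -383960/243, a_3 = -19537880/729, a_4 = -331390975/729, a_5 = -16862617240/2187.
c0 = a_0 = -145/27. Peel one level at a time: if S = 1 + c*ρ/S' with S'(0) = 1, then c is the ρ-coefficient of S and S' = c*ρ/(S - 1).
S_1 = c0/f = 1 + (-52/3)*ρ + (56/9)*ρ^2 + ...; c1 = -52/3.
S_2 = c1*ρ/(S_1 - 1) = 1 + (14/39)*ρ + (326/1521)*ρ^2 + ...; c2 = 14/39.
S_3 = c2*ρ/(S_2 - 1) = 1 + (-163/273)*ρ + (515/3528)*ρ^2 + ...; c3 = -163/273.
S_4 = c3*ρ/(S_3 - 1) = 1 + (6695/27384)*ρ + (-520975/15303744)*ρ^2 + ...; c4 = 6695/27384.
S_5 = c4*ρ/(S_4 - 1) = 1 + (56105/402936)*ρ + ...; c5 = 56105/402936.


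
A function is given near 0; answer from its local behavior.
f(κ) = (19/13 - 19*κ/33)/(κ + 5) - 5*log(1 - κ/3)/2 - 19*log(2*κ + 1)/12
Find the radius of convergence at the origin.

Denominator factor (κ + 5): pole of order 1 at -5, modulus 5.
Branch term (-19/12)*log(1 - κ/(-1/2)): its argument vanishes at κ = -1/2, a logarithmic branch point, modulus 1/2.
Branch term (-5/2)*log(1 - κ/(3)): its argument vanishes at κ = 3, a logarithmic branch point, modulus 3.
The radius of convergence is the smallest modulus among the singular points: 1/2.

The radius of convergence is 1/2.


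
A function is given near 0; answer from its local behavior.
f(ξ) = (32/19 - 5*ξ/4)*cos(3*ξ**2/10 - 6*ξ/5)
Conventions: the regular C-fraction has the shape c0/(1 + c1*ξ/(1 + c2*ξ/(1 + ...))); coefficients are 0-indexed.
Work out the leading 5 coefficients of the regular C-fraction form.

Taylor coefficients (expand at 0): a_0 = 32/19, a_1 = -5/4, a_2 = -576/475, a_3 = 1431/950, a_4 = -18063/47500.
c0 = a_0 = 32/19. Peel one level at a time: if S = 1 + c*ξ/S' with S'(0) = 1, then c is the ξ-coefficient of S and S' = c*ξ/(S - 1).
S_1 = c0/f = 1 + (95/128)*ξ + (520537/409600)*ξ^2 + ...; c1 = 95/128.
S_2 = c1*ξ/(S_1 - 1) = 1 + (-520537/304000)*ξ + (12105666/5640625)*ξ^2 + ...; c2 = -520537/304000.
S_3 = c2*ξ/(S_2 - 1) = 1 + (1549525248/1236275375)*ξ + (-684631999872/1354793841845)*ξ^2 + ...; c3 = 1549525248/1236275375.
S_4 = c3*ξ/(S_3 - 1) = 1 + (94097280075/233386928246)*ξ + ...; c4 = 94097280075/233386928246.

The regular C-fraction coefficients are [32/19, 95/128, -520537/304000, 1549525248/1236275375, 94097280075/233386928246].


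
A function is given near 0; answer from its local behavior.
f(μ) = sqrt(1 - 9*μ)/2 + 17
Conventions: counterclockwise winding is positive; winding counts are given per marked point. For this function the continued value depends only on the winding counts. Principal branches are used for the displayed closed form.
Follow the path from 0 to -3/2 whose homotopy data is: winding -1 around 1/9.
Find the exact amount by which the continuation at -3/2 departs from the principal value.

Continued minus principal equals -(1/2)*sqrt(58).

The rational part is single-valued and drops out of the difference; each branch term changes only by its own monodromy.
(1/2)*sqrt(1 - μ/(1/9)): winding -1 is odd, the square root flips sign, contributing -2*(1/2)*sqrt(1 - (-3/2)/(1/9)) = -2*(1/2)*sqrt(29/2) = -(1/2)*sqrt(58).
Summing the contributions at μ = -3/2 gives -(1/2)*sqrt(58).


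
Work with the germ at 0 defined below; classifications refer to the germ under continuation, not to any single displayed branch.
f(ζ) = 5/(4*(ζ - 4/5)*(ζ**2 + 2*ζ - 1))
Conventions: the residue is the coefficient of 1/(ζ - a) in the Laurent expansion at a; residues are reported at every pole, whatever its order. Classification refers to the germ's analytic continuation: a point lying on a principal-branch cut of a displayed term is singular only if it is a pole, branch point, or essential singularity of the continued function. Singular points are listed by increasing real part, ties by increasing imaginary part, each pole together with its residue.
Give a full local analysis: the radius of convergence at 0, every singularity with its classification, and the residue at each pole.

Radius of convergence at 0: -1 + sqrt(2).
At -1 - sqrt(2): a pole of order 1; residue -125/248 + (225/496)*sqrt(2).
At -1 + sqrt(2): a pole of order 1; residue -125/248 - (225/496)*sqrt(2).
At 4/5: a pole of order 1; residue 125/124.

Denominator factor (ζ**2 + 2*ζ - 1): discriminant 8, real irrational roots -1 + sqrt(2) and -1 - sqrt(2); poles of order 1, moduli -1 + sqrt(2) and 1 + sqrt(2).
Denominator factor (ζ - 4/5): pole of order 1 at 4/5, modulus 4/5.
The radius of convergence is the smallest modulus among the singular points: -1 + sqrt(2).
The factor ζ**2 + 2*ζ - 1 splits as (ζ - a)(ζ - a') with a = -1 - sqrt(2), a' = -1 + sqrt(2). At the order-1 pole a set g(ζ) = (ζ - a)*f(ζ) = [5/(4*(ζ - 4/5))] / (ζ - a').
Simple pole: residue = g(a) at a = -1 - sqrt(2), which is -125/248 + (225/496)*sqrt(2).
The factor ζ**2 + 2*ζ - 1 splits as (ζ - a)(ζ - a') with a = -1 + sqrt(2), a' = -1 - sqrt(2). At the order-1 pole a set g(ζ) = (ζ - a)*f(ζ) = [5/(4*(ζ - 4/5))] / (ζ - a').
Simple pole: residue = g(a) at a = -1 + sqrt(2), which is -125/248 - (225/496)*sqrt(2).
At the order-1 pole 4/5 set g(ζ) = (ζ - (4/5))*f(ζ) = 5/(4*(ζ**2 + 2*ζ - 1)).
Simple pole: residue = g(a) at a = 4/5, which is 125/124.
List the singular points by increasing real part (a conjugate pair: the negative imaginary part first).


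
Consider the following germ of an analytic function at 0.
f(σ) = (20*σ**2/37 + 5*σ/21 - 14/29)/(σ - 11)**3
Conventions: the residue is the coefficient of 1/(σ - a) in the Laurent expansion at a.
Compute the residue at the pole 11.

At the order-3 pole 11 set g(σ) = (σ - (11))^3*f(σ) = 20*σ**2/37 + 5*σ/21 - 14/29.
Order-3 pole: residue = g''(a)/2; g''(11) = 40/37, so the residue is 20/37.

The residue is 20/37.


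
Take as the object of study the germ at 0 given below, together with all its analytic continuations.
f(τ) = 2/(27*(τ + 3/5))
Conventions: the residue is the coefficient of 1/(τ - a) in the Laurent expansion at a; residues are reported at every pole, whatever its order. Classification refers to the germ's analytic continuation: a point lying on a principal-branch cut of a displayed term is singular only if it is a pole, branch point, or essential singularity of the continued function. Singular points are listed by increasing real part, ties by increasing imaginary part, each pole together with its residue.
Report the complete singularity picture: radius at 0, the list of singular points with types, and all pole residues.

Radius of convergence at 0: 3/5.
At -3/5: a pole of order 1; residue 2/27.

Denominator factor (τ + 3/5): pole of order 1 at -3/5, modulus 3/5.
The radius of convergence is the smallest modulus among the singular points: 3/5.
At the order-1 pole -3/5 set g(τ) = (τ - (-3/5))*f(τ) = 2/27.
Simple pole: residue = g(a) at a = -3/5, which is 2/27.


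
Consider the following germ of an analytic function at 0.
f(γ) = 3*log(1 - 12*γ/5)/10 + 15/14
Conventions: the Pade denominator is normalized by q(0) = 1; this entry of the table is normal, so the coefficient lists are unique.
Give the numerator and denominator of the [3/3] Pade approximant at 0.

The Pade approximant has numerator coefficients [15/14, -801/175, 4752/875, -32832/21875]; denominator coefficients [1, -18/5, 432/125, -432/625].

Taylor coefficients needed (expand at 0): a_0 = 15/14, a_1 = -18/25, a_2 = -108/125, a_3 = -864/625, a_4 = -7776/3125, a_5 = -373248/78125, a_6 = -746496/78125.
Write the denominator as Q(γ) = 1 + q1*γ + q2*γ^2 + q3*γ^3. Requiring Q*f - P = O(γ^7) with deg P <= 3 kills the coefficients of γ^4..γ^6 in Q*f:
  γ^4: a_4 + q1*a_3 + q2*a_2 + q3*a_1 = 0, i.e. -7776/3125 + (-864/625)*q1 + (-108/125)*q2 + (-18/25)*q3 = 0.
  γ^5: a_5 + q1*a_4 + q2*a_3 + q3*a_2 = 0, i.e. -373248/78125 + (-7776/3125)*q1 + (-864/625)*q2 + (-108/125)*q3 = 0.
  γ^6: a_6 + q1*a_5 + q2*a_4 + q3*a_3 = 0, i.e. -746496/78125 + (-373248/78125)*q1 + (-7776/3125)*q2 + (-864/625)*q3 = 0.
Solving this linear system: q1 = -18/5, q2 = 432/125, q3 = -432/625.
The numerator is Q*f truncated at degree 3: P0 = a_0 = 15/14; P1 = a_1 + q1*a_0 = -801/175; P2 = a_2 + q1*a_1 + q2*a_0 = 4752/875; P3 = a_3 + q1*a_2 + q2*a_1 + q3*a_0 = -32832/21875.


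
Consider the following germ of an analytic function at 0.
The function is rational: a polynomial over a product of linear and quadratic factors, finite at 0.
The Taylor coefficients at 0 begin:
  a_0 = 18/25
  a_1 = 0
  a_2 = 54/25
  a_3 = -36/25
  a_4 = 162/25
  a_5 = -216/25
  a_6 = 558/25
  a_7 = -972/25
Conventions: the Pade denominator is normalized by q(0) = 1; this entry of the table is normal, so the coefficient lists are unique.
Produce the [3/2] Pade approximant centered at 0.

Taylor coefficients needed (read off): a_0 = 18/25, a_1 = 0, a_2 = 54/25, a_3 = -36/25, a_4 = 162/25, a_5 = -216/25.
Write the denominator as Q(τ) = 1 + q1*τ + q2*τ^2. Requiring Q*f - P = O(τ^6) with deg P <= 3 kills the coefficients of τ^4..τ^5 in Q*f:
  τ^4: a_4 + q1*a_3 + q2*a_2 = 0, i.e. 162/25 + (-36/25)*q1 + (54/25)*q2 = 0.
  τ^5: a_5 + q1*a_4 + q2*a_3 = 0, i.e. -216/25 + (162/25)*q1 + (-36/25)*q2 = 0.
Solving this linear system: q1 = 18/23, q2 = -57/23.
The numerator is Q*f truncated at degree 3: P0 = a_0 = 18/25; P1 = a_1 + q1*a_0 = 324/575; P2 = a_2 + q1*a_1 + q2*a_0 = 216/575; P3 = a_3 + q1*a_2 + q2*a_1 = 144/575.

The Pade approximant has numerator coefficients [18/25, 324/575, 216/575, 144/575]; denominator coefficients [1, 18/23, -57/23].


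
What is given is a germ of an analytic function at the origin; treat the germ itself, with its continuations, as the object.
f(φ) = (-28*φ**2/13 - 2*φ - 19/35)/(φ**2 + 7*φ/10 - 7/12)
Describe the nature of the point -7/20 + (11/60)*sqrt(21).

The denominator factor φ**2 + 7*φ/10 - 7/12 vanishes at -7/20 + (11/60)*sqrt(21) and appears to the power 1; the numerator there equals -11104/6825 - (88/975)*sqrt(21), nonzero, and no other factor vanishes.
Hence a pole whose order is the multiplicity, 1.

The point is a pole of order 1.


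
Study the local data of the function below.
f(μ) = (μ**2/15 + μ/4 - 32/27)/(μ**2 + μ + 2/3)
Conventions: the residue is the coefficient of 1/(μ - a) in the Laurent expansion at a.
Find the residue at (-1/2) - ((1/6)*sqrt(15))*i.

The residue is (11/120) - ((1427/5400)*sqrt(15))*i.

The factor μ**2 + μ + 2/3 splits as (μ - a)(μ - a') with a = (-1/2) - ((1/6)*sqrt(15))*i, a' = (-1/2) + ((1/6)*sqrt(15))*i. At the order-1 pole a set g(μ) = (μ - a)*f(μ) = [μ**2/15 + μ/4 - 32/27] / (μ - a').
Simple pole: residue = g(a) at a = (-1/2) - ((1/6)*sqrt(15))*i, which is (11/120) - ((1427/5400)*sqrt(15))*i.


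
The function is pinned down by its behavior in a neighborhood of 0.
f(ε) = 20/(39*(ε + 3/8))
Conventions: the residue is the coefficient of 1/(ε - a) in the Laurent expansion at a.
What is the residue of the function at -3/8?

The residue is 20/39.

At the order-1 pole -3/8 set g(ε) = (ε - (-3/8))*f(ε) = 20/39.
Simple pole: residue = g(a) at a = -3/8, which is 20/39.


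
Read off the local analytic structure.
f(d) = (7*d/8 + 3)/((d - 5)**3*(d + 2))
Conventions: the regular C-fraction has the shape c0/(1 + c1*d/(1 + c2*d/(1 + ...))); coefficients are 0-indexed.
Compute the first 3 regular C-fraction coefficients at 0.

The regular C-fraction coefficients are [-3/250, -47/120, -947/5640].

Taylor coefficients (expand at 0): a_0 = -3/250, a_1 = -47/10000, a_2 = -263/100000.
c0 = a_0 = -3/250. Peel one level at a time: if S = 1 + c*d/S' with S'(0) = 1, then c is the d-coefficient of S and S' = c*d/(S - 1).
S_1 = c0/f = 1 + (-47/120)*d + (-947/14400)*d^2 + ...; c1 = -47/120.
S_2 = c1*d/(S_1 - 1) = 1 + (-947/5640)*d + ...; c2 = -947/5640.


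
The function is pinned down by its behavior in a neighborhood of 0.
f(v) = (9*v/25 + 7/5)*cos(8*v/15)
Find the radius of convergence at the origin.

The radius of convergence is infinite.

The factor cos(8*v/15) is entire and contributes no finite singular point.
The polynomial part has no poles.
No finite singular points: the Taylor series at 0 converges everywhere.


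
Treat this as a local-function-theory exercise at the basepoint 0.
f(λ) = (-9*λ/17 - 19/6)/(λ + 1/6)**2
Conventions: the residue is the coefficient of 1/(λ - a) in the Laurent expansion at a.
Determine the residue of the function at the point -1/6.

At the order-2 pole -1/6 set g(λ) = (λ - (-1/6))^2*f(λ) = -9*λ/17 - 19/6.
Order-2 pole: residue = g'(a); g'(-1/6) = -9/17, so the residue is -9/17.

The residue is -9/17.


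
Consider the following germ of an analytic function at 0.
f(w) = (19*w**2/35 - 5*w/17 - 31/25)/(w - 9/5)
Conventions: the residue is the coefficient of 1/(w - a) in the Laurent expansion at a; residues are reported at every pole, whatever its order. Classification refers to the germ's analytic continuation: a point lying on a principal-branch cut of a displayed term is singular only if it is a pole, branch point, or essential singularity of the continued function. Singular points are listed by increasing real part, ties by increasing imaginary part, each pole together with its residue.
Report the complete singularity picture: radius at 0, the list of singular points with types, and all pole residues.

Denominator factor (w - 9/5): pole of order 1 at 9/5, modulus 9/5.
The radius of convergence is the smallest modulus among the singular points: 9/5.
At the order-1 pole 9/5 set g(w) = (w - (9/5))*f(w) = 19*w**2/35 - 5*w/17 - 31/25.
Simple pole: residue = g(a) at a = 9/5, which is -157/14875.

Radius of convergence at 0: 9/5.
At 9/5: a pole of order 1; residue -157/14875.


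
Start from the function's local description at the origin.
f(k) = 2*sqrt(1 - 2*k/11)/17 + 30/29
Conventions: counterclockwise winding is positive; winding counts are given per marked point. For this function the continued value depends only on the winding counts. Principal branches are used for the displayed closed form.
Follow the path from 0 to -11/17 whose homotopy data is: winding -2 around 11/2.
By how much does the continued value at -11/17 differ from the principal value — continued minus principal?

The rational part is single-valued and drops out of the difference; each branch term changes only by its own monodromy.
(2/17)*sqrt(1 - k/(11/2)): winding -2 is even, the square root returns to the same sheet, contribution 0.
Summing the contributions at k = -11/17 gives 0.

Continued minus principal equals 0.


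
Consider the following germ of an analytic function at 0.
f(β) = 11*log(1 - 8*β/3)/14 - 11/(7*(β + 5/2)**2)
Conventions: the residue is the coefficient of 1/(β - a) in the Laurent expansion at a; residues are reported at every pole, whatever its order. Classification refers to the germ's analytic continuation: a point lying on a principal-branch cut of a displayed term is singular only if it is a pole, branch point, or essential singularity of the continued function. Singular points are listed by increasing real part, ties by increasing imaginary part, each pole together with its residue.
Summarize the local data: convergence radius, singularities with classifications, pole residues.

Denominator factor (β + 5/2)^2: pole of order 2 at -5/2, modulus 5/2.
Branch term (11/14)*log(1 - β/(3/8)): its argument vanishes at β = 3/8, a logarithmic branch point, modulus 3/8.
The radius of convergence is the smallest modulus among the singular points: 3/8.
The branch term is analytic at -5/2 and contributes nothing to the residue; only the rational part matters.
At the order-2 pole -5/2 set g(β) = (β - (-5/2))^2*(rational part) = -11/7.
Order-2 pole: residue = g'(a); g'(-5/2) = 0, so the residue is 0.
List the singular points by increasing real part (a conjugate pair: the negative imaginary part first).

Radius of convergence at 0: 3/8.
At -5/2: a pole of order 2; residue 0.
At 3/8: a logarithmic branch point.


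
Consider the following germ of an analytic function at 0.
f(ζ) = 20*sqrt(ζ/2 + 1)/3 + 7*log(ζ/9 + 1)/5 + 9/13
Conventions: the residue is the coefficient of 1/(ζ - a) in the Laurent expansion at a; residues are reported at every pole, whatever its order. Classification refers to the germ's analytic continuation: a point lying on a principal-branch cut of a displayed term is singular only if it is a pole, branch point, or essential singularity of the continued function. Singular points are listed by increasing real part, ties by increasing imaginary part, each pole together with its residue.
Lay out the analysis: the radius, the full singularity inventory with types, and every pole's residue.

Branch term (7/5)*log(1 - ζ/(-9)): its argument vanishes at ζ = -9, a logarithmic branch point, modulus 9.
Branch term (20/3)*sqrt(1 - ζ/(-2)): its argument vanishes at ζ = -2, a square-root branch point, modulus 2.
The radius of convergence is the smallest modulus among the singular points: 2.
List the singular points by increasing real part (a conjugate pair: the negative imaginary part first).

Radius of convergence at 0: 2.
At -9: a logarithmic branch point.
At -2: an algebraic (square-root) branch point.


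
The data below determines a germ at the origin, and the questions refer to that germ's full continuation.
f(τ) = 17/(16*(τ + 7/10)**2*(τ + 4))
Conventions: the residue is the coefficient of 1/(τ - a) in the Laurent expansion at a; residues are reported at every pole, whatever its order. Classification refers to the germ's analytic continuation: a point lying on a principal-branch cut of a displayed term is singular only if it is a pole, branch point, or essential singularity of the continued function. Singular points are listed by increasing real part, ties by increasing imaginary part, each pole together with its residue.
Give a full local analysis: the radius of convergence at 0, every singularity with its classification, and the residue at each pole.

Radius of convergence at 0: 7/10.
At -4: a pole of order 1; residue 425/4356.
At -7/10: a pole of order 2; residue -425/4356.

Denominator factor (τ + 7/10)^2: pole of order 2 at -7/10, modulus 7/10.
Denominator factor (τ + 4): pole of order 1 at -4, modulus 4.
The radius of convergence is the smallest modulus among the singular points: 7/10.
At the order-1 pole -4 set g(τ) = (τ - (-4))*f(τ) = 17/(16*(τ + 7/10)**2).
Simple pole: residue = g(a) at a = -4, which is 425/4356.
At the order-2 pole -7/10 set g(τ) = (τ - (-7/10))^2*f(τ) = 17/(16*(τ + 4)).
Order-2 pole: residue = g'(a); g'(-7/10) = -425/4356, so the residue is -425/4356.
List the singular points by increasing real part (a conjugate pair: the negative imaginary part first).


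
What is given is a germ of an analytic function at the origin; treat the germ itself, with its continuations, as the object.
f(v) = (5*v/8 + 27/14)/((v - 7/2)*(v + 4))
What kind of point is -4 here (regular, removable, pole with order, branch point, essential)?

The denominator factor v + 4 vanishes at -4 and appears to the power 1; the numerator there equals -4/7, nonzero, and no other factor vanishes.
Hence a pole whose order is the multiplicity, 1.

The point is a pole of order 1.


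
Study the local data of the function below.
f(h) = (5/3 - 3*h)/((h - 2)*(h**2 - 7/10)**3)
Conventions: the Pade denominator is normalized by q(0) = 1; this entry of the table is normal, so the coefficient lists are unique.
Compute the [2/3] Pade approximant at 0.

The Pade approximant has numerator coefficients [2500/1029, -435500/840301, 611635000/123524247]; denominator coefficients [1, 37271/34298, -22205/120043, 204685/120043].

Taylor coefficients needed (expand at 0): a_0 = 2500/1029, a_1 = -3250/1029, a_2 = 63625/7203, a_3 = -206375/14406, a_4 = 4555375/201684, a_5 = -17044625/403368.
Write the denominator as Q(h) = 1 + q1*h + q2*h^2 + q3*h^3. Requiring Q*f - P = O(h^6) with deg P <= 2 kills the coefficients of h^3..h^5 in Q*f:
  h^3: a_3 + q1*a_2 + q2*a_1 + q3*a_0 = 0, i.e. -206375/14406 + (63625/7203)*q1 + (-3250/1029)*q2 + (2500/1029)*q3 = 0.
  h^4: a_4 + q1*a_3 + q2*a_2 + q3*a_1 = 0, i.e. 4555375/201684 + (-206375/14406)*q1 + (63625/7203)*q2 + (-3250/1029)*q3 = 0.
  h^5: a_5 + q1*a_4 + q2*a_3 + q3*a_2 = 0, i.e. -17044625/403368 + (4555375/201684)*q1 + (-206375/14406)*q2 + (63625/7203)*q3 = 0.
Solving this linear system: q1 = 37271/34298, q2 = -22205/120043, q3 = 204685/120043.
The numerator is Q*f truncated at degree 2: P0 = a_0 = 2500/1029; P1 = a_1 + q1*a_0 = -435500/840301; P2 = a_2 + q1*a_1 + q2*a_0 = 611635000/123524247.


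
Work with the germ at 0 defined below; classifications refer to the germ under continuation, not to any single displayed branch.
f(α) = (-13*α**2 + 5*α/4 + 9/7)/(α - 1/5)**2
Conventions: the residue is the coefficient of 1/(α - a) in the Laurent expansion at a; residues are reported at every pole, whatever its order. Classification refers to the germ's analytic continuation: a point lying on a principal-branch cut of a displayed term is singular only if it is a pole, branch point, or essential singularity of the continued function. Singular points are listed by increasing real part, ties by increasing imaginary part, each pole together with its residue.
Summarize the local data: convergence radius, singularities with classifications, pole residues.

Denominator factor (α - 1/5)^2: pole of order 2 at 1/5, modulus 1/5.
The radius of convergence is the smallest modulus among the singular points: 1/5.
At the order-2 pole 1/5 set g(α) = (α - (1/5))^2*f(α) = -13*α**2 + 5*α/4 + 9/7.
Order-2 pole: residue = g'(a); g'(1/5) = -79/20, so the residue is -79/20.

Radius of convergence at 0: 1/5.
At 1/5: a pole of order 2; residue -79/20.


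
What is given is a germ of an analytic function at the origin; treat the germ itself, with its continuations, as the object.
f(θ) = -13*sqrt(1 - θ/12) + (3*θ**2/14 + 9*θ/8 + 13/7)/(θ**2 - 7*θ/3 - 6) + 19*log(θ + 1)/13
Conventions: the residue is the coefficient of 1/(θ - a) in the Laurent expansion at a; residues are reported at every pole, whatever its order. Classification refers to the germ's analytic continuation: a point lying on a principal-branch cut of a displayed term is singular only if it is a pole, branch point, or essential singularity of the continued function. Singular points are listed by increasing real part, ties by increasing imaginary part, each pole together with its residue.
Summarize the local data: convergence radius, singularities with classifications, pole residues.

Radius of convergence at 0: 1.
At 7/6 - (1/6)*sqrt(265): a pole of order 1; residue 13/16 - (1693/29680)*sqrt(265).
At -1: a logarithmic branch point.
At 7/6 + (1/6)*sqrt(265): a pole of order 1; residue 13/16 + (1693/29680)*sqrt(265).
At 12: an algebraic (square-root) branch point.

Denominator factor (θ**2 - 7*θ/3 - 6): discriminant 265/9, real irrational roots 7/6 + (1/6)*sqrt(265) and 7/6 - (1/6)*sqrt(265); poles of order 1, moduli 7/6 + (1/6)*sqrt(265) and -7/6 + (1/6)*sqrt(265).
Branch term (-13)*sqrt(1 - θ/(12)): its argument vanishes at θ = 12, a square-root branch point, modulus 12.
Branch term (19/13)*log(1 - θ/(-1)): its argument vanishes at θ = -1, a logarithmic branch point, modulus 1.
The radius of convergence is the smallest modulus among the singular points: 1.
The branch terms are analytic at 7/6 - (1/6)*sqrt(265) and contribute nothing to the residue; only the rational part matters.
The factor θ**2 - 7*θ/3 - 6 splits as (θ - a)(θ - a') with a = 7/6 - (1/6)*sqrt(265), a' = 7/6 + (1/6)*sqrt(265). At the order-1 pole a set g(θ) = (θ - a)*(rational part) = [3*θ**2/14 + 9*θ/8 + 13/7] / (θ - a').
Simple pole: residue = g(a) at a = 7/6 - (1/6)*sqrt(265), which is 13/16 - (1693/29680)*sqrt(265).
The branch terms are analytic at 7/6 + (1/6)*sqrt(265) and contribute nothing to the residue; only the rational part matters.
The factor θ**2 - 7*θ/3 - 6 splits as (θ - a)(θ - a') with a = 7/6 + (1/6)*sqrt(265), a' = 7/6 - (1/6)*sqrt(265). At the order-1 pole a set g(θ) = (θ - a)*(rational part) = [3*θ**2/14 + 9*θ/8 + 13/7] / (θ - a').
Simple pole: residue = g(a) at a = 7/6 + (1/6)*sqrt(265), which is 13/16 + (1693/29680)*sqrt(265).
List the singular points by increasing real part (a conjugate pair: the negative imaginary part first).


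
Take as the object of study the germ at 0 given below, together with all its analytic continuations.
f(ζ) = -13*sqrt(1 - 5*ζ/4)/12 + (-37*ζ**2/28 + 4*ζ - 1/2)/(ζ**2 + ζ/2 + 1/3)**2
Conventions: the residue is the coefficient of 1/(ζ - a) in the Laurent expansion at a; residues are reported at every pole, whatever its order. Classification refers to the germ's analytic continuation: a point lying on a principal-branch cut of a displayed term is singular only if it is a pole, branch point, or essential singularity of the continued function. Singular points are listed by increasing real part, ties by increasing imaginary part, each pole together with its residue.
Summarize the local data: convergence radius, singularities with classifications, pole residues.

Radius of convergence at 0: (1/3)*sqrt(3).
At (-1/4) - ((1/12)*sqrt(39))*i: a pole of order 2; residue -((652/1183)*sqrt(39))*i.
At (-1/4) + ((1/12)*sqrt(39))*i: a pole of order 2; residue ((652/1183)*sqrt(39))*i.
At 4/5: an algebraic (square-root) branch point.


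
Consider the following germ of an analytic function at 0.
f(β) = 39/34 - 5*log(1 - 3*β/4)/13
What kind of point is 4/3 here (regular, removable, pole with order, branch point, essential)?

The term (-5/13)*log(1 - β/(4/3)) has argument 1 - 4/3/(4/3) = 0 at 4/3: a logarithmic (infinitely-sheeted) branch point; the remaining terms are analytic or single-valued there.

The point is a logarithmic branch point.


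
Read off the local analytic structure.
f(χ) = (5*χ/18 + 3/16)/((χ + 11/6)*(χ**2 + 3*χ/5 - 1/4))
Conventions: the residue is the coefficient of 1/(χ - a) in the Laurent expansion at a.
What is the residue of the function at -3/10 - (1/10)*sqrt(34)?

The residue is 695/8688 - (235/49232)*sqrt(34).

The factor χ**2 + 3*χ/5 - 1/4 splits as (χ - a)(χ - a') with a = -3/10 - (1/10)*sqrt(34), a' = -3/10 + (1/10)*sqrt(34). At the order-1 pole a set g(χ) = (χ - a)*f(χ) = [(5*χ/18 + 3/16)/(χ + 11/6)] / (χ - a').
Simple pole: residue = g(a) at a = -3/10 - (1/10)*sqrt(34), which is 695/8688 - (235/49232)*sqrt(34).


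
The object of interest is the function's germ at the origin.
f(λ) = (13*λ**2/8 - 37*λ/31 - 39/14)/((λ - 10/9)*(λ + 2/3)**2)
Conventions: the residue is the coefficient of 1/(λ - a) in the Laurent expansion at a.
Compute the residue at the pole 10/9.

The residue is -9253/13888.

At the order-1 pole 10/9 set g(λ) = (λ - (10/9))*f(λ) = (13*λ**2/8 - 37*λ/31 - 39/14)/(λ + 2/3)**2.
Simple pole: residue = g(a) at a = 10/9, which is -9253/13888.


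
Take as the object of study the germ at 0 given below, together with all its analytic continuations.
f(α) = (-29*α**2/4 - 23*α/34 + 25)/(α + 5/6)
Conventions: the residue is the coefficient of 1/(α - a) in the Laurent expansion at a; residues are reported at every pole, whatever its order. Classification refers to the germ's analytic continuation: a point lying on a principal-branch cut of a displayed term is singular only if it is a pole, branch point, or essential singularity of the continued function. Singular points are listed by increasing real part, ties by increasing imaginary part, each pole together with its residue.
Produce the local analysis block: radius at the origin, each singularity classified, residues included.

Radius of convergence at 0: 5/6.
At -5/6: a pole of order 1; residue 50255/2448.

Denominator factor (α + 5/6): pole of order 1 at -5/6, modulus 5/6.
The radius of convergence is the smallest modulus among the singular points: 5/6.
At the order-1 pole -5/6 set g(α) = (α - (-5/6))*f(α) = -29*α**2/4 - 23*α/34 + 25.
Simple pole: residue = g(a) at a = -5/6, which is 50255/2448.


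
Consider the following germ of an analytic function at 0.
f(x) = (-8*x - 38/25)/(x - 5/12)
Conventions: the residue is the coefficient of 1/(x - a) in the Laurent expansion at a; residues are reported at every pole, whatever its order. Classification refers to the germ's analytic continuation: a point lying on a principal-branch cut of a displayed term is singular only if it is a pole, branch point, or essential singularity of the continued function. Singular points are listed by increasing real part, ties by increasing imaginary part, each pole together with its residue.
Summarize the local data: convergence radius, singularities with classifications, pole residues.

Radius of convergence at 0: 5/12.
At 5/12: a pole of order 1; residue -364/75.

Denominator factor (x - 5/12): pole of order 1 at 5/12, modulus 5/12.
The radius of convergence is the smallest modulus among the singular points: 5/12.
At the order-1 pole 5/12 set g(x) = (x - (5/12))*f(x) = -8*x - 38/25.
Simple pole: residue = g(a) at a = 5/12, which is -364/75.
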